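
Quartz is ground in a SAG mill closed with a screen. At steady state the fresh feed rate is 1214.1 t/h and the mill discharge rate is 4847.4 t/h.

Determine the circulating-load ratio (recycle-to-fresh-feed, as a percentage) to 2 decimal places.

M = F + R at steady state, so:
R = M − F = 4847.4 − 1214.1 = 3633.3 t/h
CL = 100·R/F = 100·3633.3/1214.1 = 299.26 %

CL = 299.26 %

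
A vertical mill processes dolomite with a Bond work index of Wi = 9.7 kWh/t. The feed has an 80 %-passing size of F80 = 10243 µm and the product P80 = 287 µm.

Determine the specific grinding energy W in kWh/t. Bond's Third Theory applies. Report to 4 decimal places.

W = 4.7673 kWh/t

W = 10 Wi / √P80 − 10 Wi / √F80
1/√287 = 0.059028;  1/√10243 = 0.009881
W = 10·9.7·(0.059028 − 0.009881) = 4.7673 kWh/t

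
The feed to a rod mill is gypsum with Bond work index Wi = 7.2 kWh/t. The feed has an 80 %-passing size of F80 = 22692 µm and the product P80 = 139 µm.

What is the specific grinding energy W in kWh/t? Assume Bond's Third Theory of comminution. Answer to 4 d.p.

W = 10 Wi (1/√P80 − 1/√F80)  [Bond]
1/√139 = 0.084819;  1/√22692 = 0.006638
W = 10·7.2·(0.084819 − 0.006638) = 5.6290 kWh/t

W = 5.6290 kWh/t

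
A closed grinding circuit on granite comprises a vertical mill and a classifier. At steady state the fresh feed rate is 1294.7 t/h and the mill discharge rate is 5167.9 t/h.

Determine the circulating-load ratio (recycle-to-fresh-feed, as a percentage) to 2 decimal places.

CL = 299.16 %

M = F + R at steady state, so:
R = M − F = 5167.9 − 1294.7 = 3873.2 t/h
CL = 100·R/F = 100·3873.2/1294.7 = 299.16 %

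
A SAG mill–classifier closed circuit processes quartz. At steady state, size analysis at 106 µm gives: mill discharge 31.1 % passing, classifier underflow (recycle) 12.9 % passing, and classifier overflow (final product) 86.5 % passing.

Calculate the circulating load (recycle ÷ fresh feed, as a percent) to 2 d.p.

CL = 304.40 %

Classifier node, passing 106 µm:
Fd + Rd = Ru + Fo ⇒ R/F = (o−d)/(d−u)
r = (86.5 − 31.1)/(31.1 − 12.9) = 55.4/18.2 = 3.0440
CL = 100·r = 304.40 %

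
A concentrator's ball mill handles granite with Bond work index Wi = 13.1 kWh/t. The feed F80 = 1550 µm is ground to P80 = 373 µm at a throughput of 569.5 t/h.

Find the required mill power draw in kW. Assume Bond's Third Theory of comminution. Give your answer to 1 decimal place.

W = 10 Wi / √P80 − 10 Wi / √F80
W = 10·13.1·(1/√373 − 1/√1550) = 10·13.1·(0.026378) = 3.4555 kWh/t
P_mill = W·ṁ = 3.4555·569.5 = 1967.9 kW

P = 1967.9 kW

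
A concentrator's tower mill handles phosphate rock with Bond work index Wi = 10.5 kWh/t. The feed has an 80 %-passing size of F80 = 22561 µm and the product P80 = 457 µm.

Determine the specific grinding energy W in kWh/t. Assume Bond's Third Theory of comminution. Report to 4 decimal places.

W = 4.2126 kWh/t

Bond:  W = 10 Wi (1/√P − 1/√F)
1/√457 = 0.046778;  1/√22561 = 0.006658
W = 10·10.5·(0.046778 − 0.006658) = 4.2126 kWh/t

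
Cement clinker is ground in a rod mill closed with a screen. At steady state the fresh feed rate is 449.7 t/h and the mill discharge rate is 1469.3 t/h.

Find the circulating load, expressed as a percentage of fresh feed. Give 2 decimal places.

CL = 226.73 %

M = F + R at steady state, so:
R = M − F = 1469.3 − 449.7 = 1019.6 t/h
CL = 100·R/F = 100·1019.6/449.7 = 226.73 %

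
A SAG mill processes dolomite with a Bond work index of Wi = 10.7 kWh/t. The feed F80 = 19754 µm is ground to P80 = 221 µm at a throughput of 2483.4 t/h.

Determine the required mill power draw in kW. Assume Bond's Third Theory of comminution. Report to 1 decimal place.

P = 15983.9 kW

W = 10 Wi (1/√P80 − 1/√F80)  [Bond]
W = 10·10.7·(1/√221 − 1/√19754) = 10·10.7·(0.060152) = 6.4363 kWh/t
P = W·T = 6.4363·2483.4 = 15983.9 kW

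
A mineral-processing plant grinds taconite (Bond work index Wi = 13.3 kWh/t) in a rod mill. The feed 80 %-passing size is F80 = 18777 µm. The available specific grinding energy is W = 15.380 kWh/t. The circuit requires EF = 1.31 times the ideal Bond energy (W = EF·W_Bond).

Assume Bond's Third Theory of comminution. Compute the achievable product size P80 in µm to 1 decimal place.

P80 = 109.5 µm

W = 10 Wi (1/√P80 − 1/√F80)  [Bond]
W_Bond = W / EF = 15.380 / 1.31 = 11.7405 kWh/t
1/√P80 = 1/√F80 + W_Bond/(10·Wi)
  = 11.7405/(10·13.3) + 1/√18777 = 0.088274 + 0.007298 = 0.095572
P80 = (1/0.095572)² = 10.4633² = 109.48 µm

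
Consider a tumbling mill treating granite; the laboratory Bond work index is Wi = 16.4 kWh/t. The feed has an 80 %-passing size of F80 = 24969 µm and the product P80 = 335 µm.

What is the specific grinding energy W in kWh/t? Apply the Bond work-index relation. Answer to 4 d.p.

W = 7.9224 kWh/t

W_Bond = 10·Wi·(1/√P₈₀ − 1/√F₈₀)
1/√335 = 0.054636;  1/√24969 = 0.006328
W = 10·16.4·(0.054636 − 0.006328) = 7.9224 kWh/t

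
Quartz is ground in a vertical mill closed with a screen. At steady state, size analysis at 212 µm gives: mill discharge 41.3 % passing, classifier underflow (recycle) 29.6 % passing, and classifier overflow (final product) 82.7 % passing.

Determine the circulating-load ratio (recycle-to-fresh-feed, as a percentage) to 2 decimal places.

CL = 353.85 %

Mass balance on the −212 µm fraction:
Fd + Rd = Ru + Fo ⇒ R/F = (o−d)/(d−u)
r = (82.7 − 41.3)/(41.3 − 29.6) = 41.4/11.7 = 3.5385
CL = 100·r = 353.85 %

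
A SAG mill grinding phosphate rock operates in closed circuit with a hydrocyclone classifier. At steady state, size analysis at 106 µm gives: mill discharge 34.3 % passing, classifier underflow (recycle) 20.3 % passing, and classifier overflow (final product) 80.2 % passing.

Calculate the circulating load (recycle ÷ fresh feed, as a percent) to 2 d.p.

CL = 327.86 %

Classifier node, passing 106 µm:
(1+r)·d = r·u + o ⇒ r = (o−d)/(d−u)
r = (80.2 − 34.3)/(34.3 − 20.3) = 45.9/14.0 = 3.2786
CL = 100·r = 327.86 %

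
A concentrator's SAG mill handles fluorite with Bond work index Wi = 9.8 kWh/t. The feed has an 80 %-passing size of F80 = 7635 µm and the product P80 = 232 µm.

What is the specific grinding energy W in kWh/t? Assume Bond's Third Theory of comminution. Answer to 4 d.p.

W = 10·Wi·[P80^(−½) − F80^(−½)]
1/√232 = 0.065653;  1/√7635 = 0.011444
W = 10·9.8·(0.065653 − 0.011444) = 5.3125 kWh/t

W = 5.3125 kWh/t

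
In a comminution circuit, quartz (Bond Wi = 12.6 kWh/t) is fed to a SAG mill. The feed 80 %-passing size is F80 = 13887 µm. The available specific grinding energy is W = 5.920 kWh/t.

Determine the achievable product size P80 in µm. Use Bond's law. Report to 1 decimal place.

W = 10 Wi (P80^-0.5 − F80^-0.5)
⇒ 1/√P80 = W/(10 Wi) + 1/√F80
  = 5.9200/(10·12.6) + 1/√13887 = 0.046984 + 0.008486 = 0.055470
P80 = (1/0.055470)² = 18.0278² = 325.00 µm

P80 = 325.0 µm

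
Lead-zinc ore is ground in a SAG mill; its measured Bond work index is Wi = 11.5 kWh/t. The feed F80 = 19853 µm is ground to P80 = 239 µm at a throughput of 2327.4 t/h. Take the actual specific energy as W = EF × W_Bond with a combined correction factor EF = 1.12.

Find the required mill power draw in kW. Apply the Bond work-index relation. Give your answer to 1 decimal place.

P = 17262.9 kW

W = 10·Wi·(P80^(-½) − F80^(-½))
W = 10·11.5·(1/√239 − 1/√19853) = 10·11.5·(0.057587) = 6.6226 kWh/t
W_actual = 1.12 × 6.6226 = 7.4173 kWh/t
Mill draw = 7.4173 × 2327.4 = 17262.9 kW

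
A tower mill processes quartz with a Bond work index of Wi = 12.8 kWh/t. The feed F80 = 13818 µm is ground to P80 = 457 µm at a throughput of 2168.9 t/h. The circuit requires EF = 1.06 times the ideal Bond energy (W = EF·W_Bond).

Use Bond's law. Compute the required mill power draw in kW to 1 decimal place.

P = 11262.3 kW

W = 10 Wi (P80^-0.5 − F80^-0.5)
W = 10·12.8·(1/√457 − 1/√13818) = 10·12.8·(0.038271) = 4.8987 kWh/t
With EF = 1.06: W = 4.8987·1.06 = 5.1926 kWh/t
P_mill = W·ṁ = 5.1926·2168.9 = 11262.3 kW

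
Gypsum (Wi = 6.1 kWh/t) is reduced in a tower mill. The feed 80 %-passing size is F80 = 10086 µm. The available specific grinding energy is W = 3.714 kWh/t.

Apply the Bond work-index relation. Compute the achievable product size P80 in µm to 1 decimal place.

W = 10 Wi (1/√P80 − 1/√F80)  [Bond]
⇒ 1/√P80 = W/(10·Wi) + 1/√F80
  = 3.7140/(10·6.1) + 1/√10086 = 0.060885 + 0.009957 = 0.070843
P80 = (1/0.070843)² = 14.1158² = 199.26 µm

P80 = 199.3 µm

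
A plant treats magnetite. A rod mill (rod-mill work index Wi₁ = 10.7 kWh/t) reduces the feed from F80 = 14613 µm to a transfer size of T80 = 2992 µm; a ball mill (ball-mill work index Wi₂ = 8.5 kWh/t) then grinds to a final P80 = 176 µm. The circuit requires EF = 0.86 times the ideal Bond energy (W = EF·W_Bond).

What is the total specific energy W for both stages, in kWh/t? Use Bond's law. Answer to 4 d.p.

W_Bond = 10·Wi·(1/√P₈₀ − 1/√F₈₀)
Stage 1 (14613→2992 µm, Wi₁=10.7): W₁ = 10·10.7·(0.018282 − 0.008272) = 1.0710 kWh/t
Stage 2 (2992→176 µm, Wi₂=8.5): W₂ = 10·8.5·(0.075378 − 0.018282) = 4.8532 kWh/t
W = W₁ + W₂ = 1.0710 + 4.8532 = 5.9242 kWh/t
Corrected W = EF·W_Bond = 0.86·5.9242 = 5.0948 kWh/t

W = 5.0948 kWh/t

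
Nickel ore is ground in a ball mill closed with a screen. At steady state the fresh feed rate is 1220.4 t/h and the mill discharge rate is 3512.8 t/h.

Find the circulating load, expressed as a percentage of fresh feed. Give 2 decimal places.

CL = 187.84 %

Steady state: M = F + R.
R = M − F = 3512.8 − 1220.4 = 2292.4 t/h
CL = 100·R/F = 100·2292.4/1220.4 = 187.84 %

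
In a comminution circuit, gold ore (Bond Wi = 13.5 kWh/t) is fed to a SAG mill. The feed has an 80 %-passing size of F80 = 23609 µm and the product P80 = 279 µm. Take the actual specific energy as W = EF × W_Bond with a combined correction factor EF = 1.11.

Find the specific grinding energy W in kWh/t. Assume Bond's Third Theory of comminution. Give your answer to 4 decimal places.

W = 7.9960 kWh/t

W = 10 Wi (1/√P80 − 1/√F80)  [Bond]
1/√279 = 0.059868;  1/√23609 = 0.006508
W = 10·13.5·(0.059868 − 0.006508) = 7.2036 kWh/t
Corrected W = EF·W_Bond = 1.11·7.2036 = 7.9960 kWh/t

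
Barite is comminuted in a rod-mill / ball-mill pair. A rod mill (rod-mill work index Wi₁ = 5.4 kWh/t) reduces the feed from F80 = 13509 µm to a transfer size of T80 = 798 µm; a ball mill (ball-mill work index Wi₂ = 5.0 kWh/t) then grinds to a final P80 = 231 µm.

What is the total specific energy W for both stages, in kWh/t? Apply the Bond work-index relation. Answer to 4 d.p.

W = 10 Wi / √P80 − 10 Wi / √F80
Stage 1 (13509→798 µm, Wi₁=5.4): W₁ = 10·5.4·(0.035400 − 0.008604) = 1.4470 kWh/t
Stage 2 (798→231 µm, Wi₂=5.0): W₂ = 10·5.0·(0.065795 − 0.035400) = 1.5198 kWh/t
W = W₁ + W₂ = 1.4470 + 1.5198 = 2.9668 kWh/t

W = 2.9668 kWh/t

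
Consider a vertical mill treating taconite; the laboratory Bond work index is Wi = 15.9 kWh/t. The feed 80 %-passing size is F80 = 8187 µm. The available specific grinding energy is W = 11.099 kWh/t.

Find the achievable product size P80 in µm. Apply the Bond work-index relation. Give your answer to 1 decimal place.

P80 = 153.0 µm

W = 10 Wi (P80^-0.5 − F80^-0.5)
1/√P80 = 1/√F80 + W/(10·Wi)
  = 11.0990/(10·15.9) + 1/√8187 = 0.069805 + 0.011052 = 0.080857
P80 = (1/0.080857)² = 12.3675² = 152.96 µm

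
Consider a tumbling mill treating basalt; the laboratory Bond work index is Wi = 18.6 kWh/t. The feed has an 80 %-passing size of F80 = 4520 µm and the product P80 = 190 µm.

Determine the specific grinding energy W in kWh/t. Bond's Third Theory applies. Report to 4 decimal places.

Bond: W = 10·Wi·(1/√P80 − 1/√F80)
1/√190 = 0.072548;  1/√4520 = 0.014874
W = 10·18.6·(0.072548 − 0.014874) = 10.7273 kWh/t

W = 10.7273 kWh/t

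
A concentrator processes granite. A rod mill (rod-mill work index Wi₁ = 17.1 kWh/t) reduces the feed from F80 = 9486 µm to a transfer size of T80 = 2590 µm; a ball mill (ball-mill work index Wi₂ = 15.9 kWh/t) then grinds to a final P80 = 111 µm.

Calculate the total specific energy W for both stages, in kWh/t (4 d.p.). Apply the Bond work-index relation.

Bond:  W = 10 Wi (1/√P − 1/√F)
Stage 1 (9486→2590 µm, Wi₁=17.1): W₁ = 10·17.1·(0.019649 − 0.010267) = 1.6043 kWh/t
Stage 2 (2590→111 µm, Wi₂=15.9): W₂ = 10·15.9·(0.094916 − 0.019649) = 11.9674 kWh/t
W = W₁ + W₂ = 1.6043 + 11.9674 = 13.5717 kWh/t

W = 13.5717 kWh/t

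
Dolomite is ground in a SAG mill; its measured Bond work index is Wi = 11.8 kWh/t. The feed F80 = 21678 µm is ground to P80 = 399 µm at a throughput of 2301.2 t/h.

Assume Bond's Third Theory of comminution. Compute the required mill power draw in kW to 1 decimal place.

P = 11749.8 kW

Bond: W = 10·Wi·(1/√P80 − 1/√F80)
W = 10·11.8·(1/√399 − 1/√21678) = 10·11.8·(0.043271) = 5.1059 kWh/t
P = W·T = 5.1059·2301.2 = 11749.8 kW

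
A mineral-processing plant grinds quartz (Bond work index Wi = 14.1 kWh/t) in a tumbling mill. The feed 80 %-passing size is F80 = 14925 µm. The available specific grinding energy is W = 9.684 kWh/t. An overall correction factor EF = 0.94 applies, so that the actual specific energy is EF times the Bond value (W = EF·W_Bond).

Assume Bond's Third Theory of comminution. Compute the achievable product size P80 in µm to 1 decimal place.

Bond: W = 10·Wi·(1/√P80 − 1/√F80)
W_Bond = W / EF = 9.684 / 0.94 = 10.3021 kWh/t
⇒ 1/√P80 = W_Bond/(10·Wi) + 1/√F80
  = 10.3021/(10·14.1) + 1/√14925 = 0.073065 + 0.008185 = 0.081250
P80 = (1/0.081250)² = 12.3077² = 151.48 µm

P80 = 151.5 µm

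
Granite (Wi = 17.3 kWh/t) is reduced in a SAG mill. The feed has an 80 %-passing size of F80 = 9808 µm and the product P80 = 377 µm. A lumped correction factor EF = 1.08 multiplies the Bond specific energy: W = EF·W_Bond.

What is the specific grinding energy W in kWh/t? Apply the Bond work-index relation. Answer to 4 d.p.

W = 7.7362 kWh/t

W_Bond = 10·Wi·(1/√P₈₀ − 1/√F₈₀)
1/√377 = 0.051503;  1/√9808 = 0.010097
W = 10·17.3·(0.051503 − 0.010097) = 7.1631 kWh/t
Corrected W = EF·W_Bond = 1.08·7.1631 = 7.7362 kWh/t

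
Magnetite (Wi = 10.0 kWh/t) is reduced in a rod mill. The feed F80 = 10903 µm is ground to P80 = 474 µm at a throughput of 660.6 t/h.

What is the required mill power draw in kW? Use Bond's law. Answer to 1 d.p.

W = 10 Wi (1/√P80 − 1/√F80)  [Bond]
W = 10·10.0·(1/√474 − 1/√10903) = 10·10.0·(0.036355) = 3.6355 kWh/t
Mill draw = 3.6355 × 660.6 = 2401.6 kW

P = 2401.6 kW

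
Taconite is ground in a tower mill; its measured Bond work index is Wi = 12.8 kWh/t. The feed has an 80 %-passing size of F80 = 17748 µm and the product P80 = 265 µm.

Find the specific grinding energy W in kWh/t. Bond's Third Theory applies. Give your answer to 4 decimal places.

W = 10 Wi / √P80 − 10 Wi / √F80
1/√265 = 0.061430;  1/√17748 = 0.007506
W = 10·12.8·(0.061430 − 0.007506) = 6.9022 kWh/t

W = 6.9022 kWh/t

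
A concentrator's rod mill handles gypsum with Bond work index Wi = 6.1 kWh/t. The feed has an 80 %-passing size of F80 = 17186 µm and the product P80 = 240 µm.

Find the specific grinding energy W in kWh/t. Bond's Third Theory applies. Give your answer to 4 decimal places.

W_Bond = 10·Wi·(1/√P₈₀ − 1/√F₈₀)
1/√240 = 0.064550;  1/√17186 = 0.007628
W = 10·6.1·(0.064550 − 0.007628) = 3.4722 kWh/t

W = 3.4722 kWh/t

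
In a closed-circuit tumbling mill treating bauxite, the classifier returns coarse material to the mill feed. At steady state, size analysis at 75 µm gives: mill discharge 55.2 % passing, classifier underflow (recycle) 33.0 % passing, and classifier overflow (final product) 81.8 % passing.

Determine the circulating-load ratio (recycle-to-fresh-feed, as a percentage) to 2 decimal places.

Let r = R/F. Size balance at 75 µm:
(1+r)·d = r·u + o ⇒ r = (o−d)/(d−u)
r = (81.8 − 55.2)/(55.2 − 33.0) = 26.6/22.2 = 1.1982
CL = 100·r = 119.82 %

CL = 119.82 %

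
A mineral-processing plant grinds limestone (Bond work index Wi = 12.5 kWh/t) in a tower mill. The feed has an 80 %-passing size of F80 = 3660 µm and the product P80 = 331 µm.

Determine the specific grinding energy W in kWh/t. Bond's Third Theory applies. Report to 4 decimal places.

W_Bond = 10·Wi·(1/√P₈₀ − 1/√F₈₀)
1/√331 = 0.054965;  1/√3660 = 0.016529
W = 10·12.5·(0.054965 − 0.016529) = 4.8044 kWh/t

W = 4.8044 kWh/t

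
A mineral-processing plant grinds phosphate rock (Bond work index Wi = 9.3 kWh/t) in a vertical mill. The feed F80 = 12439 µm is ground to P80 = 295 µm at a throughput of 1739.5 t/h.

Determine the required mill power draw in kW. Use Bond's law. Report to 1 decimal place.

P = 7968.3 kW

W = 10 Wi (P80^-0.5 − F80^-0.5)
W = 10·9.3·(1/√295 − 1/√12439) = 10·9.3·(0.049256) = 4.5808 kWh/t
P = W·T = 4.5808·1739.5 = 7968.3 kW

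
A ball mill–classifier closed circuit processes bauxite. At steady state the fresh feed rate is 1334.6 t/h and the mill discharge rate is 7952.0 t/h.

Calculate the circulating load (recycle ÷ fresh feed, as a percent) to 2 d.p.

Steady state: M = F + R.
R = M − F = 7952.0 − 1334.6 = 6617.4 t/h
CL = 100·R/F = 100·6617.4/1334.6 = 495.83 %

CL = 495.83 %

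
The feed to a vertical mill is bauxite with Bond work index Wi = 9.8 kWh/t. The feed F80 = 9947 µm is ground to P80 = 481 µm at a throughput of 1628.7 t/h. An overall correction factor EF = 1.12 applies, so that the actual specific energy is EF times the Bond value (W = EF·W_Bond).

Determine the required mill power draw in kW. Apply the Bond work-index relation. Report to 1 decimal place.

W = 10·Wi·(P80^(-½) − F80^(-½))
W = 10·9.8·(1/√481 − 1/√9947) = 10·9.8·(0.035569) = 3.4858 kWh/t
W_actual = 1.12 × 3.4858 = 3.9041 kWh/t
P_mill = W·ṁ = 3.9041·1628.7 = 6358.6 kW

P = 6358.6 kW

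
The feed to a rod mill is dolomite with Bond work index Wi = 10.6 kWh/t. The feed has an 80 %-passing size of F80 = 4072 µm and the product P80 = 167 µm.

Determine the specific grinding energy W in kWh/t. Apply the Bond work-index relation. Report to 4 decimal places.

Bond: W = 10·Wi·(1/√P80 − 1/√F80)
1/√167 = 0.077382;  1/√4072 = 0.015671
W = 10·10.6·(0.077382 − 0.015671) = 6.5414 kWh/t

W = 6.5414 kWh/t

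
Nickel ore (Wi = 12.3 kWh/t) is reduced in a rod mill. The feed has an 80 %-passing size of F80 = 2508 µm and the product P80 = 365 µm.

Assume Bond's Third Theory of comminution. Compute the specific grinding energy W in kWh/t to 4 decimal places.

W = 3.9820 kWh/t

Bond: W = 10·Wi·(1/√P80 − 1/√F80)
1/√365 = 0.052342;  1/√2508 = 0.019968
W = 10·12.3·(0.052342 − 0.019968) = 3.9820 kWh/t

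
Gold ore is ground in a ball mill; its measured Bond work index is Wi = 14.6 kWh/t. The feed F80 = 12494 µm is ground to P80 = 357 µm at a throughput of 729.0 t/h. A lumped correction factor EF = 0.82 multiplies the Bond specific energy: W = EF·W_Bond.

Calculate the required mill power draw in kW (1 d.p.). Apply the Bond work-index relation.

Bond:  W = 10 Wi (1/√P − 1/√F)
W = 10·14.6·(1/√357 − 1/√12494) = 10·14.6·(0.043979) = 6.4210 kWh/t
W_actual = 0.82 × 6.4210 = 5.2652 kWh/t
P = W·T = 5.2652·729.0 = 3838.3 kW

P = 3838.3 kW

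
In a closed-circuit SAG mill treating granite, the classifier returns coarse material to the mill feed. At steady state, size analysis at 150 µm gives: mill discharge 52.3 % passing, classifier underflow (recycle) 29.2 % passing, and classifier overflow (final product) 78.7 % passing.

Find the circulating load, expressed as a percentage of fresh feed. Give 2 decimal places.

CL = 114.29 %

Two-product formula at 150 µm:
(1+r)·d = r·u + o ⇒ r = (o−d)/(d−u)
r = (78.7 − 52.3)/(52.3 − 29.2) = 26.4/23.1 = 1.1429
CL = 100·r = 114.29 %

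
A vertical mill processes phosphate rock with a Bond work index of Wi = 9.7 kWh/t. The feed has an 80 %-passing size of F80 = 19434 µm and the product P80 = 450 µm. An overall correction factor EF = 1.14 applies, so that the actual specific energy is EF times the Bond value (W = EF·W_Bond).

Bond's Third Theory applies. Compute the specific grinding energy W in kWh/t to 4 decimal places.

W = 10 Wi (1/√P80 − 1/√F80)  [Bond]
1/√450 = 0.047140;  1/√19434 = 0.007173
W = 10·9.7·(0.047140 − 0.007173) = 3.8768 kWh/t
Apply correction: 3.8768 × 1.14 = 4.4196 kWh/t

W = 4.4196 kWh/t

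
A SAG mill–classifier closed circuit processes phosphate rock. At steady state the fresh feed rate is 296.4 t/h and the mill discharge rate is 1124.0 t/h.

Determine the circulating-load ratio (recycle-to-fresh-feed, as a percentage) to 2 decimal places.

CL = 279.22 %

Discharge = new feed + return, hence
R = M − F = 1124.0 − 296.4 = 827.6 t/h
CL = 100·R/F = 100·827.6/296.4 = 279.22 %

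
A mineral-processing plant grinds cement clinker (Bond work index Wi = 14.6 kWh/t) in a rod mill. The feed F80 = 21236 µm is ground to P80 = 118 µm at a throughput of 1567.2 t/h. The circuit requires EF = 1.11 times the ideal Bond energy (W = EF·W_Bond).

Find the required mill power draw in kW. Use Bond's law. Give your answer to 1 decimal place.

P = 21637.9 kW

Bond:  W = 10 Wi (1/√P − 1/√F)
W = 10·14.6·(1/√118 − 1/√21236) = 10·14.6·(0.085195) = 12.4385 kWh/t
W_actual = 1.11 × 12.4385 = 13.8067 kWh/t
P = W·T = 13.8067·1567.2 = 21637.9 kW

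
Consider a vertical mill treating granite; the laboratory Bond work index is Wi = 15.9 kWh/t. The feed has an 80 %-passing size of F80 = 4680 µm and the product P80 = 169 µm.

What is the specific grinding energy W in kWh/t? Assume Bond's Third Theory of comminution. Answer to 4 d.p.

W_Bond = 10·Wi·(1/√P₈₀ − 1/√F₈₀)
1/√169 = 0.076923;  1/√4680 = 0.014618
W = 10·15.9·(0.076923 − 0.014618) = 9.9066 kWh/t

W = 9.9066 kWh/t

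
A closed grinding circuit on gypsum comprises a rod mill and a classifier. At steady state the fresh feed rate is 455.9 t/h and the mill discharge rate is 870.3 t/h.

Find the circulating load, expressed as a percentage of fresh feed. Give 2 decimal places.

CL = 90.90 %

Steady state: M = F + R.
R = M − F = 870.3 − 455.9 = 414.4 t/h
CL = 100·R/F = 100·414.4/455.9 = 90.90 %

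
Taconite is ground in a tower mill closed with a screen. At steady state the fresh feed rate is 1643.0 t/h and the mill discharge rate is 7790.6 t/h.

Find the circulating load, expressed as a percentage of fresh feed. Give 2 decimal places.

CL = 374.17 %

Discharge = new feed + return, hence
R = M − F = 7790.6 − 1643.0 = 6147.6 t/h
CL = 100·R/F = 100·6147.6/1643.0 = 374.17 %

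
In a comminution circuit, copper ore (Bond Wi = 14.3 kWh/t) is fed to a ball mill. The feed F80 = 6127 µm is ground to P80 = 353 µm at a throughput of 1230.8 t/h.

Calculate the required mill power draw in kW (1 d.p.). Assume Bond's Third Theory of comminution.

P = 7119.2 kW

Bond:  W = 10 Wi (1/√P − 1/√F)
W = 10·14.3·(1/√353 − 1/√6127) = 10·14.3·(0.040449) = 5.7842 kWh/t
P_mill = W·ṁ = 5.7842·1230.8 = 7119.2 kW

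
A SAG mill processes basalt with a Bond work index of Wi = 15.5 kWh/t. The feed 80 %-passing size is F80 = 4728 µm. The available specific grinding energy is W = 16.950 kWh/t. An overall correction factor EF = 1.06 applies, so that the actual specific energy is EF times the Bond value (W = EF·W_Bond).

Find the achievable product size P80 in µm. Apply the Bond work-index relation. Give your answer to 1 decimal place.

W = 10 Wi (1/√P80 − 1/√F80)  [Bond]
W_Bond = W / EF = 16.950 / 1.06 = 15.9906 kWh/t
P80^(−½) = W_Bond/(10 Wi) + F80^(−½)
  = 15.9906/(10·15.5) + 1/√4728 = 0.103165 + 0.014543 = 0.117708
P80 = (1/0.117708)² = 8.4956² = 72.17 µm

P80 = 72.2 µm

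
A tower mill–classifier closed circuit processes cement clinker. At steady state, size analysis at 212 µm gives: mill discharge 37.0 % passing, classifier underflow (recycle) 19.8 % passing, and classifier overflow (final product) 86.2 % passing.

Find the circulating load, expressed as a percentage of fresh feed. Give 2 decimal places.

CL = 286.05 %

Two-product formula at 212 µm:
(1+r)·d = r·u + o ⇒ r = (o−d)/(d−u)
r = (86.2 − 37.0)/(37.0 − 19.8) = 49.2/17.2 = 2.8605
CL = 100·r = 286.05 %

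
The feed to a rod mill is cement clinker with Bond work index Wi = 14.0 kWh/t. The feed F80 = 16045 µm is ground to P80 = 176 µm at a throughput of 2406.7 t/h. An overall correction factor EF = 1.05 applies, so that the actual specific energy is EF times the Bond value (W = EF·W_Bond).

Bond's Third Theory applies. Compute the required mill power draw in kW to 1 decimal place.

P = 23874.5 kW

Bond:  W = 10 Wi (1/√P − 1/√F)
W = 10·14.0·(1/√176 − 1/√16045) = 10·14.0·(0.067483) = 9.4477 kWh/t
With EF = 1.05: W = 9.4477·1.05 = 9.9200 kWh/t
P = W·T = 9.9200·2406.7 = 23874.5 kW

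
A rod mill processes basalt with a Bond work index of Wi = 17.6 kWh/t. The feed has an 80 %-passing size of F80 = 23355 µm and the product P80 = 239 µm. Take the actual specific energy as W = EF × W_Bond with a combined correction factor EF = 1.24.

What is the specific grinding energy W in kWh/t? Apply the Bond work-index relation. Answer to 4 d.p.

W = 12.6887 kWh/t

W = 10·Wi·[P80^(−½) − F80^(−½)]
1/√239 = 0.064685;  1/√23355 = 0.006543
W = 10·17.6·(0.064685 − 0.006543) = 10.2328 kWh/t
W_actual = 1.24 × 10.2328 = 12.6887 kWh/t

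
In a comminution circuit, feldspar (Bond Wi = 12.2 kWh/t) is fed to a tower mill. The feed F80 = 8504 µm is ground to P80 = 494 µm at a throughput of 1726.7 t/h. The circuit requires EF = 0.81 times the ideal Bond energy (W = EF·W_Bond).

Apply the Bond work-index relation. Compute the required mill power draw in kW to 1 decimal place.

W = 10·Wi·(P80^(-½) − F80^(-½))
W = 10·12.2·(1/√494 − 1/√8504) = 10·12.2·(0.034148) = 4.1661 kWh/t
W_actual = 0.81 × 4.1661 = 3.3745 kWh/t
Power = W × throughput = 3.3745 kWh/t × 1726.7 t/h = 5826.8 kW

P = 5826.8 kW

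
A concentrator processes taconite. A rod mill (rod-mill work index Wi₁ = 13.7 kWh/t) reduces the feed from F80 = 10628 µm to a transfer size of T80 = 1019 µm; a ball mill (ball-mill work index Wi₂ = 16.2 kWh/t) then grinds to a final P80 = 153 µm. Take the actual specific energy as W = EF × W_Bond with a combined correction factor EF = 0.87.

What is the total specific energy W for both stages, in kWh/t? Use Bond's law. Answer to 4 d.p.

W = 9.5568 kWh/t

Bond:  W = 10 Wi (1/√P − 1/√F)
Stage 1 (10628→1019 µm, Wi₁=13.7): W₁ = 10·13.7·(0.031327 − 0.009700) = 2.9628 kWh/t
Stage 2 (1019→153 µm, Wi₂=16.2): W₂ = 10·16.2·(0.080845 − 0.031327) = 8.0220 kWh/t
W = W₁ + W₂ = 2.9628 + 8.0220 = 10.9849 kWh/t
Corrected W = EF·W_Bond = 0.87·10.9849 = 9.5568 kWh/t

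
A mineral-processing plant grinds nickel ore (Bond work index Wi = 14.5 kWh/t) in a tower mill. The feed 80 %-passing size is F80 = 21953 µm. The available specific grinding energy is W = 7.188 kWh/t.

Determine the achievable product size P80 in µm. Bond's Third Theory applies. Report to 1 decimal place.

Bond:  W = 10 Wi (1/√P − 1/√F)
P80^-0.5 = F80^-0.5 + W/(10 Wi)
  = 7.1880/(10·14.5) + 1/√21953 = 0.049572 + 0.006749 = 0.056322
P80 = (1/0.056322)² = 17.7552² = 315.25 µm

P80 = 315.2 µm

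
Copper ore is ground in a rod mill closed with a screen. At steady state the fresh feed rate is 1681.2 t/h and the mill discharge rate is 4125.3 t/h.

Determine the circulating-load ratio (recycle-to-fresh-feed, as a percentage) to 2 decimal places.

Discharge = new feed + return, hence
R = M − F = 4125.3 − 1681.2 = 2444.1 t/h
CL = 100·R/F = 100·2444.1/1681.2 = 145.38 %

CL = 145.38 %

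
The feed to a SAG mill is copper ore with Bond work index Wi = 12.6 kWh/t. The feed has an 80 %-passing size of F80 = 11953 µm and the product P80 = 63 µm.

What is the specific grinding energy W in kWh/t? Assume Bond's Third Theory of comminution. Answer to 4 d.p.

W = 10 Wi / √P80 − 10 Wi / √F80
1/√63 = 0.125988;  1/√11953 = 0.009147
W = 10·12.6·(0.125988 − 0.009147) = 14.7220 kWh/t

W = 14.7220 kWh/t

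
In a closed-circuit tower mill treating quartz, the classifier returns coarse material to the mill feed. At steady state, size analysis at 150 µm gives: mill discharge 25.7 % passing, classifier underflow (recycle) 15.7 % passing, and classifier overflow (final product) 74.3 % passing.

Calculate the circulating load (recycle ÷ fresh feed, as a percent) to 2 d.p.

CL = 486.00 %

Classifier node, passing 150 µm:
(1+r)d = ru + o → r = (o−d)/(d−u)
r = (74.3 − 25.7)/(25.7 − 15.7) = 48.6/10.0 = 4.8600
CL = 100·r = 486.00 %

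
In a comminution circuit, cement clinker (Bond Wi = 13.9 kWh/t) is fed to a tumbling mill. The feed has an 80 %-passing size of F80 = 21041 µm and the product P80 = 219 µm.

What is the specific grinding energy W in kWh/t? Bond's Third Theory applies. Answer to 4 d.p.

W = 10 Wi (1/√P80 − 1/√F80)  [Bond]
1/√219 = 0.067574;  1/√21041 = 0.006894
W = 10·13.9·(0.067574 − 0.006894) = 8.4345 kWh/t

W = 8.4345 kWh/t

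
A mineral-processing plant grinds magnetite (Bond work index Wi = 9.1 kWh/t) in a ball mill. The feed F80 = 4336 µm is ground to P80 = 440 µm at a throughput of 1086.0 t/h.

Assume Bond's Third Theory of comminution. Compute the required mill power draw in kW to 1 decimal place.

W = 10·Wi·(P80^(-½) − F80^(-½))
W = 10·9.1·(1/√440 − 1/√4336) = 10·9.1·(0.032487) = 2.9563 kWh/t
P_mill = W·ṁ = 2.9563·1086.0 = 3210.5 kW

P = 3210.5 kW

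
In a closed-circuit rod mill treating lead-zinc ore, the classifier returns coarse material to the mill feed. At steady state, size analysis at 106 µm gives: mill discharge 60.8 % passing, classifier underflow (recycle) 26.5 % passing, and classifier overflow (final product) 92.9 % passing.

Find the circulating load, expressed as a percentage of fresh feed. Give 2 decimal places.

Mass balance on the −106 µm fraction:
d + r·d = r·u + o → r(d−u) = o−d
r = (92.9 − 60.8)/(60.8 − 26.5) = 32.1/34.3 = 0.9359
CL = 100·r = 93.59 %

CL = 93.59 %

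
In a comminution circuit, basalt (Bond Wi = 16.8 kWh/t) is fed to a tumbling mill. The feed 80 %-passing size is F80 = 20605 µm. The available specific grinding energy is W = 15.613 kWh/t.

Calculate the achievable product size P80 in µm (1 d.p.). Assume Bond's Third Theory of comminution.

P80 = 100.2 µm

Bond:  W = 10 Wi (1/√P − 1/√F)
P80^(−½) = W/(10 Wi) + F80^(−½)
  = 15.6130/(10·16.8) + 1/√20605 = 0.092935 + 0.006966 = 0.099901
P80 = (1/0.099901)² = 10.0099² = 100.20 µm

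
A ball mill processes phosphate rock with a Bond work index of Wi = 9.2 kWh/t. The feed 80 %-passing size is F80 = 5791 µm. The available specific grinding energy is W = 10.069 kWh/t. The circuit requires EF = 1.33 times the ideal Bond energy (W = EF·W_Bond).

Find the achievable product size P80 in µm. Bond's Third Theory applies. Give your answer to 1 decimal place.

Bond:  W = 10 Wi (1/√P − 1/√F)
W_Bond = W / EF = 10.069 / 1.33 = 7.5707 kWh/t
⇒ 1/√P80 = W_Bond/(10 Wi) + 1/√F80
  = 7.5707/(10·9.2) + 1/√5791 = 0.082290 + 0.013141 = 0.095431
P80 = (1/0.095431)² = 10.4788² = 109.81 µm

P80 = 109.8 µm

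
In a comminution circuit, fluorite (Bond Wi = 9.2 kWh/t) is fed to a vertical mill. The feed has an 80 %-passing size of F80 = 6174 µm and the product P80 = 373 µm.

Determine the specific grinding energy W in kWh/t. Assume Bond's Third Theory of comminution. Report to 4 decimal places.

W = 3.5927 kWh/t

Bond: W = 10·Wi·(1/√P80 − 1/√F80)
1/√373 = 0.051778;  1/√6174 = 0.012727
W = 10·9.2·(0.051778 − 0.012727) = 3.5927 kWh/t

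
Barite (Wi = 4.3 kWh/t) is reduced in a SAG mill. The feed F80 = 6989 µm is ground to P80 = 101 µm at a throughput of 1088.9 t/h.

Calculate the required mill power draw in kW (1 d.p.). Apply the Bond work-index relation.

W = 10 Wi (P80^-0.5 − F80^-0.5)
W = 10·4.3·(1/√101 − 1/√6989) = 10·4.3·(0.087542) = 3.7643 kWh/t
Power = W × throughput = 3.7643 kWh/t × 1088.9 t/h = 4099.0 kW

P = 4099.0 kW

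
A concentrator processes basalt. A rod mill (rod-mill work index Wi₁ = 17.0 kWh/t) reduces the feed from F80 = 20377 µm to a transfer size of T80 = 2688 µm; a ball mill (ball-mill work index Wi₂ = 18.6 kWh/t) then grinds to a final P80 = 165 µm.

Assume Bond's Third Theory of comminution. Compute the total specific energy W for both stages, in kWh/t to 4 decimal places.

W = 12.9806 kWh/t

W = 10·Wi·[P80^(−½) − F80^(−½)]
Stage 1 (20377→2688 µm, Wi₁=17.0): W₁ = 10·17.0·(0.019288 − 0.007005) = 2.0880 kWh/t
Stage 2 (2688→165 µm, Wi₂=18.6): W₂ = 10·18.6·(0.077850 − 0.019288) = 10.8925 kWh/t
W = W₁ + W₂ = 2.0880 + 10.8925 = 12.9806 kWh/t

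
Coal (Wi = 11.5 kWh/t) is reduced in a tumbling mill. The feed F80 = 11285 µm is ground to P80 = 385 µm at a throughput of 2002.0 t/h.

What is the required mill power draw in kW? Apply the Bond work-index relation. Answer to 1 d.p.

P = 9566.3 kW

W = 10·Wi·[P80^(−½) − F80^(−½)]
W = 10·11.5·(1/√385 − 1/√11285) = 10·11.5·(0.041551) = 4.7784 kWh/t
P = W·T = 4.7784·2002.0 = 9566.3 kW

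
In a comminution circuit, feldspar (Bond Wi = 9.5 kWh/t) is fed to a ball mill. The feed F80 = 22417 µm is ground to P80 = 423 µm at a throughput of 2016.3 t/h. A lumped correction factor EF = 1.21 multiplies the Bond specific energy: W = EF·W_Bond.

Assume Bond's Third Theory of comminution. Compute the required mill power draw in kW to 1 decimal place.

P = 9721.2 kW

W_Bond = 10·Wi·(1/√P₈₀ − 1/√F₈₀)
W = 10·9.5·(1/√423 − 1/√22417) = 10·9.5·(0.041943) = 3.9846 kWh/t
With EF = 1.21: W = 3.9846·1.21 = 4.8213 kWh/t
P_mill = W·ṁ = 4.8213·2016.3 = 9721.2 kW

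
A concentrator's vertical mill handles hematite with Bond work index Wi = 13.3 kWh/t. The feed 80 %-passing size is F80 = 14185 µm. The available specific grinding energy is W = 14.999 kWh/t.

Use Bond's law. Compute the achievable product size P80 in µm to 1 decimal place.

P80 = 68.1 µm

W_Bond = 10·Wi·(1/√P₈₀ − 1/√F₈₀)
⇒ 1/√P80 = W/(10 Wi) + 1/√F80
  = 14.9990/(10·13.3) + 1/√14185 = 0.112774 + 0.008396 = 0.121171
P80 = (1/0.121171)² = 8.2528² = 68.11 µm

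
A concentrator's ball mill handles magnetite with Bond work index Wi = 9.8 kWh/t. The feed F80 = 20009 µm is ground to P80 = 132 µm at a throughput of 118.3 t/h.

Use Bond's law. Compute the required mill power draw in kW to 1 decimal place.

P = 927.1 kW

W = 10 Wi (1/√P80 − 1/√F80)  [Bond]
W = 10·9.8·(1/√132 − 1/√20009) = 10·9.8·(0.079969) = 7.8370 kWh/t
Power = W × throughput = 7.8370 kWh/t × 118.3 t/h = 927.1 kW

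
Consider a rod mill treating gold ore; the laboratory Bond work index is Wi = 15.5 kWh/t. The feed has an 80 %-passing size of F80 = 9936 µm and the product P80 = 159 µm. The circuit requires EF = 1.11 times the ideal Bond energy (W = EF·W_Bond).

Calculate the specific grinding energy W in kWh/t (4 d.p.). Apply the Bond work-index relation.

W = 10·Wi·[P80^(−½) − F80^(−½)]
1/√159 = 0.079305;  1/√9936 = 0.010032
W = 10·15.5·(0.079305 − 0.010032) = 10.7373 kWh/t
With EF = 1.11: W = 10.7373·1.11 = 11.9184 kWh/t

W = 11.9184 kWh/t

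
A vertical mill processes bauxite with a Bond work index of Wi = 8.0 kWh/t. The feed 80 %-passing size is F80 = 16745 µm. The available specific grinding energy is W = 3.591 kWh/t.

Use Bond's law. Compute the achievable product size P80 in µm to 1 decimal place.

W = 10·Wi·(P80^(-½) − F80^(-½))
P80^(−½) = W/(10 Wi) + F80^(−½)
  = 3.5910/(10·8.0) + 1/√16745 = 0.044888 + 0.007728 = 0.052615
P80 = (1/0.052615)² = 19.0059² = 361.22 µm

P80 = 361.2 µm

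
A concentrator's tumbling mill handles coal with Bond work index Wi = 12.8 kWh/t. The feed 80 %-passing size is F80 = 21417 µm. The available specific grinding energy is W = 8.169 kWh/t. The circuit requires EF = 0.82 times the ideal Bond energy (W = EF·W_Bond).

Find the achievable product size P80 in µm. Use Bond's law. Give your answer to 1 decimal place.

P80 = 139.5 µm

W = 10 Wi (1/√P80 − 1/√F80)  [Bond]
W_Bond = W / EF = 8.169 / 0.82 = 9.9622 kWh/t
P80^(−½) = W_Bond/(10 Wi) + F80^(−½)
  = 9.9622/(10·12.8) + 1/√21417 = 0.077830 + 0.006833 = 0.084663
P80 = (1/0.084663)² = 11.8116² = 139.51 µm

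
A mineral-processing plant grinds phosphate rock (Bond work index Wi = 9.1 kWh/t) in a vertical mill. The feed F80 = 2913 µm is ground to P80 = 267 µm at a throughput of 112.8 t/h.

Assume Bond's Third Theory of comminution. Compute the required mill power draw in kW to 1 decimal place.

W = 10 Wi / √P80 − 10 Wi / √F80
W = 10·9.1·(1/√267 − 1/√2913) = 10·9.1·(0.042671) = 3.8831 kWh/t
Mill draw = 3.8831 × 112.8 = 438.0 kW

P = 438.0 kW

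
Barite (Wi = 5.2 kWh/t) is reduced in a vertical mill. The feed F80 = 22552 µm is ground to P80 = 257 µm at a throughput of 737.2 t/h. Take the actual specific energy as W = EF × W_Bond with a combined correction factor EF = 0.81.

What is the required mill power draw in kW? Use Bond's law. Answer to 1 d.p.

P = 1730.1 kW

W = 10 Wi / √P80 − 10 Wi / √F80
W = 10·5.2·(1/√257 − 1/√22552) = 10·5.2·(0.055719) = 2.8974 kWh/t
Corrected W = EF·W_Bond = 0.81·2.8974 = 2.3469 kWh/t
Mill draw = 2.3469 × 737.2 = 1730.1 kW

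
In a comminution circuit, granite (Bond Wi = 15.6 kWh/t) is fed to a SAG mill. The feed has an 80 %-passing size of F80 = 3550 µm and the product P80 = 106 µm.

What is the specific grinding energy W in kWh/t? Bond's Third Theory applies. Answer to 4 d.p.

W = 12.5338 kWh/t

W = 10 Wi / √P80 − 10 Wi / √F80
1/√106 = 0.097129;  1/√3550 = 0.016784
W = 10·15.6·(0.097129 − 0.016784) = 12.5338 kWh/t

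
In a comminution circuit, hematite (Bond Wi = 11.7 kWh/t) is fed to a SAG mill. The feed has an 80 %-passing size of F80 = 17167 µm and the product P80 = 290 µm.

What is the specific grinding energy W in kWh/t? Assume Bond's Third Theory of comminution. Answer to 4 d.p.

Bond: W = 10·Wi·(1/√P80 − 1/√F80)
1/√290 = 0.058722;  1/√17167 = 0.007632
W = 10·11.7·(0.058722 − 0.007632) = 5.9775 kWh/t

W = 5.9775 kWh/t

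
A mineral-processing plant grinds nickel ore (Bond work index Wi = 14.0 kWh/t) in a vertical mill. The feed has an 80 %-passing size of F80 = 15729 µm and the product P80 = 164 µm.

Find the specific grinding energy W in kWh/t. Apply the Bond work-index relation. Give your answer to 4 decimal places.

W = 9.8159 kWh/t

W_Bond = 10·Wi·(1/√P₈₀ − 1/√F₈₀)
1/√164 = 0.078087;  1/√15729 = 0.007974
W = 10·14.0·(0.078087 − 0.007974) = 9.8159 kWh/t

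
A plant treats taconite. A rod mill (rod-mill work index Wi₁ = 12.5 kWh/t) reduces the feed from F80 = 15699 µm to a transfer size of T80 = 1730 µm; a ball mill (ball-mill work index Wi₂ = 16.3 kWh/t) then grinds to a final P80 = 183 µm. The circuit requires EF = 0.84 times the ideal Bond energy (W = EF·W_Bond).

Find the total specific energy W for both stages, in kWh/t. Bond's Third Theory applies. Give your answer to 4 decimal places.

W = 10 Wi / √P80 − 10 Wi / √F80
Stage 1 (15699→1730 µm, Wi₁=12.5): W₁ = 10·12.5·(0.024042 − 0.007981) = 2.0077 kWh/t
Stage 2 (1730→183 µm, Wi₂=16.3): W₂ = 10·16.3·(0.073922 − 0.024042) = 8.1304 kWh/t
W = W₁ + W₂ = 2.0077 + 8.1304 = 10.1381 kWh/t
With EF = 0.84: W = 10.1381·0.84 = 8.5160 kWh/t

W = 8.5160 kWh/t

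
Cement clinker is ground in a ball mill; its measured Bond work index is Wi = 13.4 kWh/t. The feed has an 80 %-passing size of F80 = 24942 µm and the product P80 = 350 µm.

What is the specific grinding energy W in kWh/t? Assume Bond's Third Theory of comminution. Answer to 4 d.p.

W = 6.3141 kWh/t

W = 10 Wi / √P80 − 10 Wi / √F80
1/√350 = 0.053452;  1/√24942 = 0.006332
W = 10·13.4·(0.053452 − 0.006332) = 6.3141 kWh/t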